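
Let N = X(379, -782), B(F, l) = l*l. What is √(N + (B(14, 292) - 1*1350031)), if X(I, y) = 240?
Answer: 3*I*√140503 ≈ 1124.5*I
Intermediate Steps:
B(F, l) = l²
N = 240
√(N + (B(14, 292) - 1*1350031)) = √(240 + (292² - 1*1350031)) = √(240 + (85264 - 1350031)) = √(240 - 1264767) = √(-1264527) = 3*I*√140503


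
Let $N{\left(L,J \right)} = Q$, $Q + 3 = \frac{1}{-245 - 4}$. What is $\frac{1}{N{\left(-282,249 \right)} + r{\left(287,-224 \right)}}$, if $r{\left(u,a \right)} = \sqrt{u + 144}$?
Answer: $\frac{186252}{26162927} + \frac{62001 \sqrt{431}}{26162927} \approx 0.056317$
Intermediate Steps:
$Q = - \frac{748}{249}$ ($Q = -3 + \frac{1}{-245 - 4} = -3 + \frac{1}{-249} = -3 - \frac{1}{249} = - \frac{748}{249} \approx -3.004$)
$r{\left(u,a \right)} = \sqrt{144 + u}$
$N{\left(L,J \right)} = - \frac{748}{249}$
$\frac{1}{N{\left(-282,249 \right)} + r{\left(287,-224 \right)}} = \frac{1}{- \frac{748}{249} + \sqrt{144 + 287}} = \frac{1}{- \frac{748}{249} + \sqrt{431}}$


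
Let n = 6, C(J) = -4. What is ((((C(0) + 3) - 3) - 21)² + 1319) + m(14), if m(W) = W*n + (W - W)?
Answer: 2028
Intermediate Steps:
m(W) = 6*W (m(W) = W*6 + (W - W) = 6*W + 0 = 6*W)
((((C(0) + 3) - 3) - 21)² + 1319) + m(14) = ((((-4 + 3) - 3) - 21)² + 1319) + 6*14 = (((-1 - 3) - 21)² + 1319) + 84 = ((-4 - 21)² + 1319) + 84 = ((-25)² + 1319) + 84 = (625 + 1319) + 84 = 1944 + 84 = 2028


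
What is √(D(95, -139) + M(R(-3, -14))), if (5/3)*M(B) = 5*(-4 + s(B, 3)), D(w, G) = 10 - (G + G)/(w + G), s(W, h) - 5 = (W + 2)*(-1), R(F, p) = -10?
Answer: 15*√66/22 ≈ 5.5391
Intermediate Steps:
s(W, h) = 3 - W (s(W, h) = 5 + (W + 2)*(-1) = 5 + (2 + W)*(-1) = 5 + (-2 - W) = 3 - W)
D(w, G) = 10 - 2*G/(G + w)
M(B) = -3 - 3*B (M(B) = 3*(5*(-4 + (3 - B)))/5 = 3*(5*(-1 - B))/5 = 3*(-5 - 5*B)/5 = -3 - 3*B)
√(D(95, -139) + M(R(-3, -14))) = √(2*(4*(-139) + 5*95)/(-139 + 95) + (-3 - 3*(-10))) = √(2*(-556 + 475)/(-44) + (-3 + 30)) = √(2*(-1/44)*(-81) + 27) = √(81/22 + 27) = √(675/22) = 15*√66/22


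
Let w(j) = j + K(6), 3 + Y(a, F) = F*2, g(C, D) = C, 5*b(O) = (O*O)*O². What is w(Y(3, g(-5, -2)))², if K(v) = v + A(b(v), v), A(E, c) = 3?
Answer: 16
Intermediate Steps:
b(O) = O⁴/5 (b(O) = ((O*O)*O²)/5 = (O²*O²)/5 = O⁴/5)
Y(a, F) = -3 + 2*F (Y(a, F) = -3 + F*2 = -3 + 2*F)
K(v) = 3 + v (K(v) = v + 3 = 3 + v)
w(j) = 9 + j (w(j) = j + (3 + 6) = j + 9 = 9 + j)
w(Y(3, g(-5, -2)))² = (9 + (-3 + 2*(-5)))² = (9 + (-3 - 10))² = (9 - 13)² = (-4)² = 16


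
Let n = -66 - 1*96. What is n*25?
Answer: -4050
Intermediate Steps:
n = -162 (n = -66 - 96 = -162)
n*25 = -162*25 = -4050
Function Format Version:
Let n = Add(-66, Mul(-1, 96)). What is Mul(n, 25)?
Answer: -4050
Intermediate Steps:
n = -162 (n = Add(-66, -96) = -162)
Mul(n, 25) = Mul(-162, 25) = -4050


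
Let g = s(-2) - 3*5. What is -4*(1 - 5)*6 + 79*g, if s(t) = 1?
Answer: -1010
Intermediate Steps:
g = -14 (g = 1 - 3*5 = 1 - 15 = -14)
-4*(1 - 5)*6 + 79*g = -4*(1 - 5)*6 + 79*(-14) = -4*(-4)*6 - 1106 = 16*6 - 1106 = 96 - 1106 = -1010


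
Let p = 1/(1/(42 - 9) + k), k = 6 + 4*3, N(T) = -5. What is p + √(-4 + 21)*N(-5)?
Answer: 33/595 - 5*√17 ≈ -20.560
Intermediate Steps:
k = 18 (k = 6 + 12 = 18)
p = 33/595 (p = 1/(1/(42 - 9) + 18) = 1/(1/33 + 18) = 1/(595/33) = 33/595 ≈ 0.055462)
p + √(-4 + 21)*N(-5) = 33/595 + √(-4 + 21)*(-5) = 33/595 + √17*(-5) = 33/595 - 5*√17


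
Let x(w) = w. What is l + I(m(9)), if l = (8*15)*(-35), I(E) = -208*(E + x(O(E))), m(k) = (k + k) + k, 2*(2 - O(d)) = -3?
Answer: -10544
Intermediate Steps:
O(d) = 7/2 (O(d) = 2 - 1/2*(-3) = 2 + 3/2 = 7/2)
m(k) = 3*k (m(k) = 2*k + k = 3*k)
I(E) = -728 - 208*E (I(E) = -208*(E + 7/2) = -208*(7/2 + E) = -728 - 208*E)
l = -4200 (l = 120*(-35) = -4200)
l + I(m(9)) = -4200 + (-728 - 624*9) = -4200 + (-728 - 208*27) = -4200 + (-728 - 5616) = -4200 - 6344 = -10544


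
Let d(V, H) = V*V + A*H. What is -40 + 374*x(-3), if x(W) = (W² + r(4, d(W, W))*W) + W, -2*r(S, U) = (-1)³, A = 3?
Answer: 1643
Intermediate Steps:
d(V, H) = V² + 3*H (d(V, H) = V*V + 3*H = V² + 3*H)
r(S, U) = ½ (r(S, U) = -½*(-1)³ = -½*(-1) = ½)
x(W) = W² + 3*W/2 (x(W) = (W² + W/2) + W = W² + 3*W/2)
-40 + 374*x(-3) = -40 + 374*((½)*(-3)*(3 + 2*(-3))) = -40 + 374*((½)*(-3)*(3 - 6)) = -40 + 374*((½)*(-3)*(-3)) = -40 + 374*(9/2) = -40 + 1683 = 1643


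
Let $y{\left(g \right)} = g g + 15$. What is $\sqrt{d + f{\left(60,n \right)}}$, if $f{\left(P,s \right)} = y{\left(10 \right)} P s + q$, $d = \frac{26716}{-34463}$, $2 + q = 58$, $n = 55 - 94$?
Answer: $\frac{18 i \sqrt{986247039206}}{34463} \approx 518.7 i$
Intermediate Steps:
$n = -39$
$q = 56$ ($q = -2 + 58 = 56$)
$y{\left(g \right)} = 15 + g^{2}$ ($y{\left(g \right)} = g^{2} + 15 = 15 + g^{2}$)
$d = - \frac{26716}{34463}$ ($d = 26716 \left(- \frac{1}{34463}\right) = - \frac{26716}{34463} \approx -0.77521$)
$f{\left(P,s \right)} = 56 + 115 P s$ ($f{\left(P,s \right)} = \left(15 + 10^{2}\right) P s + 56 = \left(15 + 100\right) P s + 56 = 115 P s + 56 = 56 + 115 P s$)
$\sqrt{d + f{\left(60,n \right)}} = \sqrt{- \frac{26716}{34463} + \left(56 + 115 \cdot 60 \left(-39\right)\right)} = \sqrt{- \frac{26716}{34463} + \left(56 - 269100\right)} = \sqrt{- \frac{26716}{34463} - 269044} = \sqrt{- \frac{9272090088}{34463}} = \frac{18 i \sqrt{986247039206}}{34463}$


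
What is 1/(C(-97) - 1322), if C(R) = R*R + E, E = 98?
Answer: 1/8185 ≈ 0.00012217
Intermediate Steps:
C(R) = 98 + R**2 (C(R) = R*R + 98 = R**2 + 98 = 98 + R**2)
1/(C(-97) - 1322) = 1/((98 + (-97)**2) - 1322) = 1/((98 + 9409) - 1322) = 1/(9507 - 1322) = 1/8185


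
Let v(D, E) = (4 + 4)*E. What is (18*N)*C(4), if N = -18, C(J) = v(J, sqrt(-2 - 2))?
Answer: -5184*I ≈ -5184.0*I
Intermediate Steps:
v(D, E) = 8*E
C(J) = 16*I (C(J) = 8*sqrt(-2 - 2) = 8*sqrt(-4) = 8*(2*I) = 16*I)
(18*N)*C(4) = (18*(-18))*(16*I) = -5184*I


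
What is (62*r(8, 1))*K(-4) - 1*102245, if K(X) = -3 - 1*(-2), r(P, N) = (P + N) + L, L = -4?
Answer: -102555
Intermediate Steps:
r(P, N) = -4 + N + P (r(P, N) = (P + N) - 4 = (N + P) - 4 = -4 + N + P)
K(X) = -1 (K(X) = -3 + 2 = -1)
(62*r(8, 1))*K(-4) - 1*102245 = (62*(-4 + 1 + 8))*(-1) - 1*102245 = (62*5)*(-1) - 102245 = 310*(-1) - 102245 = -310 - 102245 = -102555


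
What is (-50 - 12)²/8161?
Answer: 3844/8161 ≈ 0.47102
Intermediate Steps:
(-50 - 12)²/8161 = (-62)²*(1/8161) = 3844*(1/8161) = 3844/8161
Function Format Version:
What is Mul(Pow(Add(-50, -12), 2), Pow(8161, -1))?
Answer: Rational(3844, 8161) ≈ 0.47102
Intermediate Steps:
Mul(Pow(Add(-50, -12), 2), Pow(8161, -1)) = Mul(Pow(-62, 2), Rational(1, 8161)) = Mul(3844, Rational(1, 8161)) = Rational(3844, 8161)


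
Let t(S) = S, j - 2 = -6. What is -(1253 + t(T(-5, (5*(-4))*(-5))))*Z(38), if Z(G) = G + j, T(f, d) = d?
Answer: -46002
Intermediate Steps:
j = -4 (j = 2 - 6 = -4)
Z(G) = -4 + G (Z(G) = G - 4 = -4 + G)
-(1253 + t(T(-5, (5*(-4))*(-5))))*Z(38) = -(1253 + (5*(-4))*(-5))*(-4 + 38) = -(1253 - 20*(-5))*34 = -(1253 + 100)*34 = -1353*34 = -1*46002 = -46002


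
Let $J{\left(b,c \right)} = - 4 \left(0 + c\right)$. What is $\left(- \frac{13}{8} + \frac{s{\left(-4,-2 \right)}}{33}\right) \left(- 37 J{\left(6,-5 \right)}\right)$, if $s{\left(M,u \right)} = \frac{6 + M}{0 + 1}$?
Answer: $\frac{76405}{66} \approx 1157.7$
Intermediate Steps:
$J{\left(b,c \right)} = - 4 c$
$s{\left(M,u \right)} = 6 + M$ ($s{\left(M,u \right)} = \frac{6 + M}{1} = \left(6 + M\right) 1 = 6 + M$)
$\left(- \frac{13}{8} + \frac{s{\left(-4,-2 \right)}}{33}\right) \left(- 37 J{\left(6,-5 \right)}\right) = \left(- \frac{13}{8} + \frac{6 - 4}{33}\right) \left(- 37 \left(\left(-4\right) \left(-5\right)\right)\right) = \left(\left(-13\right) \frac{1}{8} + 2 \cdot \frac{1}{33}\right) \left(\left(-37\right) 20\right) = \left(- \frac{13}{8} + \frac{2}{33}\right) \left(-740\right) = \left(- \frac{413}{264}\right) \left(-740\right) = \frac{76405}{66}$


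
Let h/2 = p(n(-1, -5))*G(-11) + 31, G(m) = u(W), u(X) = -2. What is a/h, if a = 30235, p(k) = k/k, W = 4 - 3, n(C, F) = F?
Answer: 30235/58 ≈ 521.29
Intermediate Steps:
W = 1
G(m) = -2
p(k) = 1
h = 58 (h = 2*(1*(-2) + 31) = 2*(-2 + 31) = 2*29 = 58)
a/h = 30235/58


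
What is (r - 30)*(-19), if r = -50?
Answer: 1520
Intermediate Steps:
(r - 30)*(-19) = (-50 - 30)*(-19) = -80*(-19) = 1520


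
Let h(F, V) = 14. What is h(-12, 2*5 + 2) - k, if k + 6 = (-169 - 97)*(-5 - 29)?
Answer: -9024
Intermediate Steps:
k = 9038 (k = -6 + (-169 - 97)*(-5 - 29) = -6 - 266*(-34) = -6 + 9044 = 9038)
h(-12, 2*5 + 2) - k = 14 - 1*9038 = 14 - 9038 = -9024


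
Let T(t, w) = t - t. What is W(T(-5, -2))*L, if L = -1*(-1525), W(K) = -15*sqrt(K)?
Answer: 0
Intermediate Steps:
T(t, w) = 0
L = 1525
W(T(-5, -2))*L = -15*sqrt(0)*1525 = -15*0*1525 = 0*1525 = 0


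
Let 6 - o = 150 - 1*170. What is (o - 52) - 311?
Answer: -337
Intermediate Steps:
o = 26 (o = 6 - (150 - 1*170) = 6 - (150 - 170) = 6 - 1*(-20) = 6 + 20 = 26)
(o - 52) - 311 = (26 - 52) - 311 = -26 - 311 = -337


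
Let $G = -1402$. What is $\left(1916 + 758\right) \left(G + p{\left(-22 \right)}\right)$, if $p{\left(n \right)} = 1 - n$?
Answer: $-3687446$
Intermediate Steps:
$\left(1916 + 758\right) \left(G + p{\left(-22 \right)}\right) = \left(1916 + 758\right) \left(-1402 + \left(1 - -22\right)\right) = 2674 \left(-1402 + \left(1 + 22\right)\right) = 2674 \left(-1402 + 23\right) = 2674 \left(-1379\right) = -3687446$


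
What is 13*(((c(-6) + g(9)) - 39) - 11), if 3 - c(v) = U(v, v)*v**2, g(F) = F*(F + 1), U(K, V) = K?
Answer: 3367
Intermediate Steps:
g(F) = F*(1 + F)
c(v) = 3 - v**3 (c(v) = 3 - v*v**2 = 3 - v**3)
13*(((c(-6) + g(9)) - 39) - 11) = 13*((((3 - 1*(-6)**3) + 9*(1 + 9)) - 39) - 11) = 13*((((3 - 1*(-216)) + 9*10) - 39) - 11) = 13*((((3 + 216) + 90) - 39) - 11) = 13*(((219 + 90) - 39) - 11) = 13*((309 - 39) - 11) = 13*(270 - 11) = 13*259 = 3367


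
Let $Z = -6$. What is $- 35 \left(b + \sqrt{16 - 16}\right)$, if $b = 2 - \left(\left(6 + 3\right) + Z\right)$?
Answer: $35$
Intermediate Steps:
$b = -1$ ($b = 2 - \left(\left(6 + 3\right) - 6\right) = 2 - \left(9 - 6\right) = 2 - 3 = -1$)
$- 35 \left(b + \sqrt{16 - 16}\right) = - 35 \left(-1 + \sqrt{16 - 16}\right) = - 35 \left(-1 + \sqrt{0}\right) = - 35 \left(-1 + 0\right) = \left(-35\right) \left(-1\right) = 35$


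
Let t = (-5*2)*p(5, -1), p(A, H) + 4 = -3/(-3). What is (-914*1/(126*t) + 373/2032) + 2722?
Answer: 5226781453/1920240 ≈ 2721.9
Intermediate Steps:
p(A, H) = -3 (p(A, H) = -4 - 3/(-3) = -4 - 3*(-⅓) = -4 + 1 = -3)
t = 30 (t = -5*2*(-3) = -10*(-3) = 30)
(-914*1/(126*t) + 373/2032) + 2722 = (-914/((14*9)*30) + 373/2032) + 2722 = (-914/(126*30) + 373*(1/2032)) + 2722 = (-914/3780 + 373/2032) + 2722 = (-914*1/3780 + 373/2032) + 2722 = (-457/1890 + 373/2032) + 2722 = -111827/1920240 + 2722 = 5226781453/1920240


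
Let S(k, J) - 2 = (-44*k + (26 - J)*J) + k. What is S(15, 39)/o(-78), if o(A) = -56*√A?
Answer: -575*I*√78/2184 ≈ -2.3252*I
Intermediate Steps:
S(k, J) = 2 - 43*k + J*(26 - J) (S(k, J) = 2 + ((-44*k + (26 - J)*J) + k) = 2 + ((-44*k + J*(26 - J)) + k) = 2 + (-43*k + J*(26 - J)) = 2 - 43*k + J*(26 - J))
S(15, 39)/o(-78) = (2 - 1*39² - 43*15 + 26*39)/((-56*I*√78)) = (2 - 1*1521 - 645 + 1014)/((-56*I*√78)) = (2 - 1521 - 645 + 1014)/((-56*I*√78)) = -575*I*√78/2184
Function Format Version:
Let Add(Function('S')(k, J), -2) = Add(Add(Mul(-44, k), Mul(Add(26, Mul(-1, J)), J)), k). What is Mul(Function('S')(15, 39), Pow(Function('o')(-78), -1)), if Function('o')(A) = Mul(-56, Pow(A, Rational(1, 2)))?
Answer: Mul(Rational(-575, 2184), I, Pow(78, Rational(1, 2))) ≈ Mul(-2.3252, I)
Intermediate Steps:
Function('S')(k, J) = Add(2, Mul(-43, k), Mul(J, Add(26, Mul(-1, J)))) (Function('S')(k, J) = Add(2, Add(Add(Mul(-44, k), Mul(Add(26, Mul(-1, J)), J)), k)) = Add(2, Add(Add(Mul(-44, k), Mul(J, Add(26, Mul(-1, J)))), k)) = Add(2, Add(Mul(-43, k), Mul(J, Add(26, Mul(-1, J))))) = Add(2, Mul(-43, k), Mul(J, Add(26, Mul(-1, J)))))
Mul(Function('S')(15, 39), Pow(Function('o')(-78), -1)) = Mul(Add(2, Mul(-1, Pow(39, 2)), Mul(-43, 15), Mul(26, 39)), Pow(Mul(-56, Pow(-78, Rational(1, 2))), -1)) = Mul(Add(2, Mul(-1, 1521), -645, 1014), Pow(Mul(-56, Mul(I, Pow(78, Rational(1, 2)))), -1)) = Mul(Add(2, -1521, -645, 1014), Pow(Mul(-56, I, Pow(78, Rational(1, 2))), -1)) = Mul(-1150, Mul(Rational(1, 4368), I, Pow(78, Rational(1, 2)))) = Mul(Rational(-575, 2184), I, Pow(78, Rational(1, 2)))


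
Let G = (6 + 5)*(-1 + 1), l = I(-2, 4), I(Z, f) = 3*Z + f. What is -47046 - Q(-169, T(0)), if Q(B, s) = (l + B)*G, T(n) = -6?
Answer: -47046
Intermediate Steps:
I(Z, f) = f + 3*Z
l = -2 (l = 4 + 3*(-2) = 4 - 6 = -2)
G = 0 (G = 11*0 = 0)
Q(B, s) = 0 (Q(B, s) = (-2 + B)*0 = 0)
-47046 - Q(-169, T(0)) = -47046 - 1*0 = -47046 + 0 = -47046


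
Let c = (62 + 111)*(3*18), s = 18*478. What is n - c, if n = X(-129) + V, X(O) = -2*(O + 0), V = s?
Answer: -480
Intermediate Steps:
s = 8604
V = 8604
X(O) = -2*O
n = 8862 (n = -2*(-129) + 8604 = 258 + 8604 = 8862)
c = 9342 (c = 173*54 = 9342)
n - c = 8862 - 1*9342 = 8862 - 9342 = -480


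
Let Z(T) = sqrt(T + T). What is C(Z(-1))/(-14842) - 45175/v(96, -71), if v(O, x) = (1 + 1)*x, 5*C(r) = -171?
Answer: 838115258/2634455 ≈ 318.14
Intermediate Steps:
Z(T) = sqrt(2)*sqrt(T) (Z(T) = sqrt(2*T) = sqrt(2)*sqrt(T))
C(r) = -171/5 (C(r) = (1/5)*(-171) = -171/5)
v(O, x) = 2*x
C(Z(-1))/(-14842) - 45175/v(96, -71) = -171/5/(-14842) - 45175/(2*(-71)) = -171/5*(-1/14842) - 45175/(-142) = 171/74210 - 45175*(-1/142) = 171/74210 + 45175/142 = 838115258/2634455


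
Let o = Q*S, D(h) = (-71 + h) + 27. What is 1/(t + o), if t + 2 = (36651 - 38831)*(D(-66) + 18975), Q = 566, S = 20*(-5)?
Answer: -1/41182302 ≈ -2.4282e-8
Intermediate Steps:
S = -100
D(h) = -44 + h
t = -41125702 (t = -2 + (36651 - 38831)*((-44 - 66) + 18975) = -2 - 2180*(-110 + 18975) = -2 - 2180*18865 = -2 - 41125700 = -41125702)
o = -56600 (o = 566*(-100) = -56600)
1/(t + o) = 1/(-41125702 - 56600) = 1/(-41182302) = -1/41182302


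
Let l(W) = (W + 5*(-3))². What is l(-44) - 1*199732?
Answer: -196251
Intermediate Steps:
l(W) = (-15 + W)² (l(W) = (W - 15)² = (-15 + W)²)
l(-44) - 1*199732 = (-15 - 44)² - 1*199732 = (-59)² - 199732 = 3481 - 199732 = -196251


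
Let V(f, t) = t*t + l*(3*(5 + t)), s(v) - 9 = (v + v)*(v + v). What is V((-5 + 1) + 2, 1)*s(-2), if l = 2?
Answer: 925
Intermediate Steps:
s(v) = 9 + 4*v² (s(v) = 9 + (v + v)*(v + v) = 9 + (2*v)*(2*v) = 9 + 4*v²)
V(f, t) = 30 + t² + 6*t (V(f, t) = t*t + 2*(3*(5 + t)) = t² + 2*(15 + 3*t) = t² + (30 + 6*t) = 30 + t² + 6*t)
V((-5 + 1) + 2, 1)*s(-2) = (30 + 1² + 6*1)*(9 + 4*(-2)²) = (30 + 1 + 6)*(9 + 4*4) = 37*(9 + 16) = 37*25 = 925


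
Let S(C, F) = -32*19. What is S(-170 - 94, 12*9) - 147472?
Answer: -148080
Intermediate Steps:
S(C, F) = -608
S(-170 - 94, 12*9) - 147472 = -608 - 147472 = -148080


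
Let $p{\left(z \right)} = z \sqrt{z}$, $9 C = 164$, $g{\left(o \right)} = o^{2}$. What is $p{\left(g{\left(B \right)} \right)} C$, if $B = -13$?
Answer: $\frac{360308}{9} \approx 40034.0$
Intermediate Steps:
$C = \frac{164}{9}$ ($C = \frac{1}{9} \cdot 164 = \frac{164}{9} \approx 18.222$)
$p{\left(z \right)} = z^{\frac{3}{2}}$
$p{\left(g{\left(B \right)} \right)} C = \left(\left(-13\right)^{2}\right)^{\frac{3}{2}} \cdot \frac{164}{9} = 169^{\frac{3}{2}} \cdot \frac{164}{9} = 2197 \cdot \frac{164}{9} = \frac{360308}{9}$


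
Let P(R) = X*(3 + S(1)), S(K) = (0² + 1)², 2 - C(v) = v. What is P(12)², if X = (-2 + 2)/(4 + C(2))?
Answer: 0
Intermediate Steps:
C(v) = 2 - v
S(K) = 1 (S(K) = (0 + 1)² = 1² = 1)
X = 0 (X = (-2 + 2)/(4 + (2 - 1*2)) = 0/(4 + (2 - 2)) = 0/(4 + 0) = 0/4 = 0*(¼) = 0)
P(R) = 0 (P(R) = 0*(3 + 1) = 0*4 = 0)
P(12)² = 0² = 0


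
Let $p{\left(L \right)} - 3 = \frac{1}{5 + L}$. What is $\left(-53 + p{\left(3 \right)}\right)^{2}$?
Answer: $\frac{159201}{64} \approx 2487.5$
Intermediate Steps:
$p{\left(L \right)} = 3 + \frac{1}{5 + L}$
$\left(-53 + p{\left(3 \right)}\right)^{2} = \left(-53 + \frac{16 + 3 \cdot 3}{5 + 3}\right)^{2} = \left(-53 + \frac{16 + 9}{8}\right)^{2} = \left(-53 + \frac{1}{8} \cdot 25\right)^{2} = \left(-53 + \frac{25}{8}\right)^{2} = \left(- \frac{399}{8}\right)^{2} = \frac{159201}{64}$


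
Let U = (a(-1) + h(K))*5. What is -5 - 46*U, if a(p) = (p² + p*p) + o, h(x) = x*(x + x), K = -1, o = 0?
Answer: -925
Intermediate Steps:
h(x) = 2*x² (h(x) = x*(2*x) = 2*x²)
a(p) = 2*p² (a(p) = (p² + p*p) + 0 = (p² + p²) + 0 = 2*p² + 0 = 2*p²)
U = 20 (U = (2*(-1)² + 2*(-1)²)*5 = (2*1 + 2*1)*5 = (2 + 2)*5 = 4*5 = 20)
-5 - 46*U = -5 - 46*20 = -5 - 920 = -925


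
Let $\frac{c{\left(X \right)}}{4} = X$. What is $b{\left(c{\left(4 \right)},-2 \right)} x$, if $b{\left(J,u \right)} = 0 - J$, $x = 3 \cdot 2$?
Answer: $-96$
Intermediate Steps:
$c{\left(X \right)} = 4 X$
$x = 6$
$b{\left(J,u \right)} = - J$
$b{\left(c{\left(4 \right)},-2 \right)} x = - 4 \cdot 4 \cdot 6 = \left(-1\right) 16 \cdot 6 = \left(-16\right) 6 = -96$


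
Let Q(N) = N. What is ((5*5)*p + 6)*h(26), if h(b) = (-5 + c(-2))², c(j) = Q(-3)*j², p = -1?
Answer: -5491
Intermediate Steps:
c(j) = -3*j²
h(b) = 289 (h(b) = (-5 - 3*(-2)²)² = (-5 - 3*4)² = (-5 - 12)² = (-17)² = 289)
((5*5)*p + 6)*h(26) = ((5*5)*(-1) + 6)*289 = (25*(-1) + 6)*289 = (-25 + 6)*289 = -19*289 = -5491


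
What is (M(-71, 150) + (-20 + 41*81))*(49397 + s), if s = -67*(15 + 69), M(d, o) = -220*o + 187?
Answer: -1291710728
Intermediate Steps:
M(d, o) = 187 - 220*o
s = -5628 (s = -67*84 = -5628)
(M(-71, 150) + (-20 + 41*81))*(49397 + s) = ((187 - 220*150) + (-20 + 41*81))*(49397 - 5628) = ((187 - 33000) + (-20 + 3321))*43769 = (-32813 + 3301)*43769 = -29512*43769 = -1291710728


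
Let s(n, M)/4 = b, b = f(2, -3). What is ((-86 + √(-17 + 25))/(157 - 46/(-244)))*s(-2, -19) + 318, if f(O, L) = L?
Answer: 6224190/19177 - 2928*√2/19177 ≈ 324.35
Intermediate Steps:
b = -3
s(n, M) = -12 (s(n, M) = 4*(-3) = -12)
((-86 + √(-17 + 25))/(157 - 46/(-244)))*s(-2, -19) + 318 = ((-86 + √(-17 + 25))/(157 - 46/(-244)))*(-12) + 318 = ((-86 + √8)/(157 - 46*(-1/244)))*(-12) + 318 = ((-86 + 2*√2)/(157 + 23/122))*(-12) + 318 = ((-86 + 2*√2)/(19177/122))*(-12) + 318 = ((-86 + 2*√2)*(122/19177))*(-12) + 318 = (-10492/19177 + 244*√2/19177)*(-12) + 318 = (125904/19177 - 2928*√2/19177) + 318 = 6224190/19177 - 2928*√2/19177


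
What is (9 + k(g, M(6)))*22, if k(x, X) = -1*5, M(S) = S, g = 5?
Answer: 88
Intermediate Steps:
k(x, X) = -5
(9 + k(g, M(6)))*22 = (9 - 5)*22 = 4*22 = 88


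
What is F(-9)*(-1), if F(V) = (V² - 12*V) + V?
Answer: -180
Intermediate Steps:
F(V) = V² - 11*V
F(-9)*(-1) = -9*(-11 - 9)*(-1) = -9*(-20)*(-1) = 180*(-1) = -180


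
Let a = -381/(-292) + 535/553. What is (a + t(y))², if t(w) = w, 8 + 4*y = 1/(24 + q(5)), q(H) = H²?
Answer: 24569622009/319412607556 ≈ 0.076921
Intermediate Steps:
y = -391/196 (y = -2 + 1/(4*(24 + 5²)) = -2 + 1/(4*(24 + 25)) = -2 + (¼)/49 = -2 + (¼)*(1/49) = -2 + 1/196 = -391/196 ≈ -1.9949)
a = 366913/161476 (a = -381*(-1/292) + 535*(1/553) = 381/292 + 535/553 = 366913/161476 ≈ 2.2722)
(a + t(y))² = (366913/161476 - 391/196)² = (156747/565166)² = 24569622009/319412607556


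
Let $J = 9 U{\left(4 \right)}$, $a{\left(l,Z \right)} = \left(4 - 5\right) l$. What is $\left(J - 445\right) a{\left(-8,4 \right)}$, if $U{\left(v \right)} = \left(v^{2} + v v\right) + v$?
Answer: $-968$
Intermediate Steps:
$U{\left(v \right)} = v + 2 v^{2}$ ($U{\left(v \right)} = \left(v^{2} + v^{2}\right) + v = 2 v^{2} + v = v + 2 v^{2}$)
$a{\left(l,Z \right)} = - l$
$J = 324$ ($J = 9 \cdot 4 \left(1 + 2 \cdot 4\right) = 9 \cdot 4 \left(1 + 8\right) = 9 \cdot 4 \cdot 9 = 9 \cdot 36 = 324$)
$\left(J - 445\right) a{\left(-8,4 \right)} = \left(324 - 445\right) \left(\left(-1\right) \left(-8\right)\right) = \left(-121\right) 8 = -968$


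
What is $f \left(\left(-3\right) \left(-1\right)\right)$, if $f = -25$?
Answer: $-75$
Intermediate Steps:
$f \left(\left(-3\right) \left(-1\right)\right) = - 25 \left(\left(-3\right) \left(-1\right)\right) = \left(-25\right) 3 = -75$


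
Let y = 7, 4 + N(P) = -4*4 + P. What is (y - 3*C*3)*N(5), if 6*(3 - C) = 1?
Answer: 555/2 ≈ 277.50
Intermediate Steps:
C = 17/6 (C = 3 - ⅙*1 = 3 - ⅙ = 17/6 ≈ 2.8333)
N(P) = -20 + P (N(P) = -4 + (-4*4 + P) = -4 + (-16 + P) = -20 + P)
(y - 3*C*3)*N(5) = (7 - 3*17/6*3)*(-20 + 5) = (7 - 17/2*3)*(-15) = (7 - 51/2)*(-15) = -37/2*(-15) = 555/2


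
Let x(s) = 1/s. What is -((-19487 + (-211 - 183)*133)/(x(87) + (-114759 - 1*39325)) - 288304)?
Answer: 3864797374985/13405307 ≈ 2.8830e+5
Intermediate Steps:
-((-19487 + (-211 - 183)*133)/(x(87) + (-114759 - 1*39325)) - 288304) = -((-19487 + (-211 - 183)*133)/(1/87 + (-114759 - 1*39325)) - 288304) = -((-19487 - 394*133)/(1/87 + (-114759 - 39325)) - 288304) = -((-19487 - 52402)/(1/87 - 154084) - 288304) = -(-71889/(-13405307/87) - 288304) = -(-71889*(-87/13405307) - 288304) = -(6254343/13405307 - 288304) = -1*(-3864797374985/13405307) = 3864797374985/13405307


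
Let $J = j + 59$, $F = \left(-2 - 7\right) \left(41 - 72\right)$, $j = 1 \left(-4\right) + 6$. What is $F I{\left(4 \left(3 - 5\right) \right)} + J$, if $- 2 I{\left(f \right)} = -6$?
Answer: $898$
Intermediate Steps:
$j = 2$ ($j = -4 + 6 = 2$)
$F = 279$ ($F = \left(-9\right) \left(-31\right) = 279$)
$I{\left(f \right)} = 3$ ($I{\left(f \right)} = \left(- \frac{1}{2}\right) \left(-6\right) = 3$)
$J = 61$ ($J = 2 + 59 = 61$)
$F I{\left(4 \left(3 - 5\right) \right)} + J = 279 \cdot 3 + 61 = 837 + 61 = 898$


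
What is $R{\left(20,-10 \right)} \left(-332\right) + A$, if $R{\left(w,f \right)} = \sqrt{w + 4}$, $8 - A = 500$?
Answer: $-492 - 664 \sqrt{6} \approx -2118.5$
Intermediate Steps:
$A = -492$ ($A = 8 - 500 = -492$)
$R{\left(w,f \right)} = \sqrt{4 + w}$
$R{\left(20,-10 \right)} \left(-332\right) + A = \sqrt{4 + 20} \left(-332\right) - 492 = \sqrt{24} \left(-332\right) - 492 = 2 \sqrt{6} \left(-332\right) - 492 = - 664 \sqrt{6} - 492 = -492 - 664 \sqrt{6}$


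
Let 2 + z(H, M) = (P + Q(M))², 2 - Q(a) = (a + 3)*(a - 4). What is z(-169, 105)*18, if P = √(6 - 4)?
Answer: 2140935048 - 392616*√2 ≈ 2.1404e+9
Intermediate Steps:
Q(a) = 2 - (-4 + a)*(3 + a) (Q(a) = 2 - (a + 3)*(a - 4) = 2 - (3 + a)*(-4 + a) = 2 - (-4 + a)*(3 + a))
P = √2 ≈ 1.4142
z(H, M) = -2 + (14 + M + √2 - M²)² (z(H, M) = -2 + (√2 + (14 + M - M²))² = -2 + (14 + M + √2 - M²)²)
z(-169, 105)*18 = (-2 + (14 + 105 + √2 - 1*105²)²)*18 = (-2 + (14 + 105 + √2 - 1*11025)²)*18 = (-2 + (14 + 105 + √2 - 11025)²)*18 = (-2 + (-10906 + √2)²)*18 = -36 + 18*(-10906 + √2)²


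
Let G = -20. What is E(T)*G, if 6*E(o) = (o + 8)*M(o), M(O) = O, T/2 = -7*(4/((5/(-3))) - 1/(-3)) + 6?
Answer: -901352/135 ≈ -6676.7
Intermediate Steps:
T = 614/15 (T = 2*(-7*(4/((5/(-3))) - 1/(-3)) + 6) = 2*(-7*(4/((5*(-⅓))) - 1*(-⅓)) + 6) = 2*(-7*(4/(-5/3) + ⅓) + 6) = 2*(-7*(4*(-⅗) + ⅓) + 6) = 2*(-7*(-12/5 + ⅓) + 6) = 2*(-7*(-31/15) + 6) = 2*(217/15 + 6) = 2*(307/15) = 614/15 ≈ 40.933)
E(o) = o*(8 + o)/6 (E(o) = ((o + 8)*o)/6 = ((8 + o)*o)/6 = (o*(8 + o))/6 = o*(8 + o)/6)
E(T)*G = ((⅙)*(614/15)*(8 + 614/15))*(-20) = ((⅙)*(614/15)*(734/15))*(-20) = (225338/675)*(-20) = -901352/135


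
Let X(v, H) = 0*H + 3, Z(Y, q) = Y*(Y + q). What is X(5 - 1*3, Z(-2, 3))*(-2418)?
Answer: -7254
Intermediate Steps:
X(v, H) = 3 (X(v, H) = 0 + 3 = 3)
X(5 - 1*3, Z(-2, 3))*(-2418) = 3*(-2418) = -7254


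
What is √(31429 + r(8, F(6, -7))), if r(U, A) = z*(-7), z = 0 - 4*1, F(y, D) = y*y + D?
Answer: √31457 ≈ 177.36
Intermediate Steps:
F(y, D) = D + y² (F(y, D) = y² + D = D + y²)
z = -4 (z = 0 - 4 = -4)
r(U, A) = 28 (r(U, A) = -4*(-7) = 28)
√(31429 + r(8, F(6, -7))) = √(31429 + 28) = √31457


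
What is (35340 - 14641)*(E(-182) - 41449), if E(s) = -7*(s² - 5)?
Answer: -5656664118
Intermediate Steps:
E(s) = 35 - 7*s² (E(s) = -7*(-5 + s²) = 35 - 7*s²)
(35340 - 14641)*(E(-182) - 41449) = (35340 - 14641)*((35 - 7*(-182)²) - 41449) = 20699*((35 - 7*33124) - 41449) = 20699*((35 - 231868) - 41449) = 20699*(-231833 - 41449) = 20699*(-273282) = -5656664118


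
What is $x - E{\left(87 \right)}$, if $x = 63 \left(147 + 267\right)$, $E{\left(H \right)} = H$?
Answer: $25995$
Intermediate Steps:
$x = 26082$ ($x = 63 \cdot 414 = 26082$)
$x - E{\left(87 \right)} = 26082 - 87 = 25995$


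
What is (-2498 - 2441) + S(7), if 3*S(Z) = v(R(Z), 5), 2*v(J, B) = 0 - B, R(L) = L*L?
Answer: -29639/6 ≈ -4939.8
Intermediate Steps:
R(L) = L**2
v(J, B) = -B/2 (v(J, B) = (0 - B)/2 = (-B)/2 = -B/2)
S(Z) = -5/6 (S(Z) = (-1/2*5)/3 = (1/3)*(-5/2) = -5/6)
(-2498 - 2441) + S(7) = (-2498 - 2441) - 5/6 = -4939 - 5/6 = -29639/6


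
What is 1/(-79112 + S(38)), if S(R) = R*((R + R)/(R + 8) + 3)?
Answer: -23/1815510 ≈ -1.2669e-5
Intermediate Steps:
S(R) = R*(3 + 2*R/(8 + R)) (S(R) = R*((2*R)/(8 + R) + 3) = R*(2*R/(8 + R) + 3) = R*(3 + 2*R/(8 + R)))
1/(-79112 + S(38)) = 1/(-79112 + 38*(24 + 5*38)/(8 + 38)) = 1/(-79112 + 38*(24 + 190)/46) = 1/(-79112 + 38*(1/46)*214) = 1/(-79112 + 4066/23) = 1/(-1815510/23) = -23/1815510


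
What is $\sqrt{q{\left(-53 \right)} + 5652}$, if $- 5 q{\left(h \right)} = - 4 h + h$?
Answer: $\frac{\sqrt{140505}}{5} \approx 74.968$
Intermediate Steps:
$q{\left(h \right)} = \frac{3 h}{5}$ ($q{\left(h \right)} = - \frac{- 4 h + h}{5} = - \frac{\left(-3\right) h}{5} = \frac{3 h}{5}$)
$\sqrt{q{\left(-53 \right)} + 5652} = \sqrt{\frac{3}{5} \left(-53\right) + 5652} = \sqrt{- \frac{159}{5} + 5652} = \sqrt{\frac{28101}{5}} = \frac{\sqrt{140505}}{5}$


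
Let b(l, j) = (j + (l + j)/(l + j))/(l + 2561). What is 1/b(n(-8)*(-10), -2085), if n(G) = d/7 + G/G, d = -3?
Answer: -17887/14588 ≈ -1.2261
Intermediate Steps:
n(G) = 4/7 (n(G) = -3/7 + G/G = -3*⅐ + 1 = -3/7 + 1 = 4/7)
b(l, j) = (1 + j)/(2561 + l) (b(l, j) = (j + (j + l)/(j + l))/(2561 + l) = (j + 1)/(2561 + l) = (1 + j)/(2561 + l))
1/b(n(-8)*(-10), -2085) = 1/((1 - 2085)/(2561 + (4/7)*(-10))) = 1/(-2084/(2561 - 40/7)) = 1/(-2084/(17887/7)) = 1/((7/17887)*(-2084)) = 1/(-14588/17887) = -17887/14588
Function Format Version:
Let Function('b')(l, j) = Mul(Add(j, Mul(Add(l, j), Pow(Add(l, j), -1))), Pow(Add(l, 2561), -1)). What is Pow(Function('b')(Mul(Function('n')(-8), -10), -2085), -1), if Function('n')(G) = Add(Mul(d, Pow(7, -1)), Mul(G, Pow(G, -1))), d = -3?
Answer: Rational(-17887, 14588) ≈ -1.2261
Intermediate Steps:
Function('n')(G) = Rational(4, 7) (Function('n')(G) = Add(Mul(-3, Pow(7, -1)), Mul(G, Pow(G, -1))) = Add(Mul(-3, Rational(1, 7)), 1) = Add(Rational(-3, 7), 1) = Rational(4, 7))
Function('b')(l, j) = Mul(Pow(Add(2561, l), -1), Add(1, j)) (Function('b')(l, j) = Mul(Add(j, Mul(Add(j, l), Pow(Add(j, l), -1))), Pow(Add(2561, l), -1)) = Mul(Add(j, 1), Pow(Add(2561, l), -1)) = Mul(Add(1, j), Pow(Add(2561, l), -1)) = Mul(Pow(Add(2561, l), -1), Add(1, j)))
Pow(Function('b')(Mul(Function('n')(-8), -10), -2085), -1) = Pow(Mul(Pow(Add(2561, Mul(Rational(4, 7), -10)), -1), Add(1, -2085)), -1) = Pow(Mul(Pow(Add(2561, Rational(-40, 7)), -1), -2084), -1) = Pow(Mul(Pow(Rational(17887, 7), -1), -2084), -1) = Pow(Mul(Rational(7, 17887), -2084), -1) = Pow(Rational(-14588, 17887), -1) = Rational(-17887, 14588)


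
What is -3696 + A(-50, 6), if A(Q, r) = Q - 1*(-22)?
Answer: -3724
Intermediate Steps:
A(Q, r) = 22 + Q (A(Q, r) = Q + 22 = 22 + Q)
-3696 + A(-50, 6) = -3696 + (22 - 50) = -3696 - 28 = -3724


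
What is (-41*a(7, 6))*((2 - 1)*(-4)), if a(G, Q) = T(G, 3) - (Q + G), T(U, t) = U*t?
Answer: 1312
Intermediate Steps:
a(G, Q) = -Q + 2*G (a(G, Q) = G*3 - (Q + G) = 3*G - (G + Q) = 3*G + (-G - Q) = -Q + 2*G)
(-41*a(7, 6))*((2 - 1)*(-4)) = (-41*(-1*6 + 2*7))*((2 - 1)*(-4)) = (-41*(-6 + 14))*(1*(-4)) = -41*8*(-4) = -328*(-4) = 1312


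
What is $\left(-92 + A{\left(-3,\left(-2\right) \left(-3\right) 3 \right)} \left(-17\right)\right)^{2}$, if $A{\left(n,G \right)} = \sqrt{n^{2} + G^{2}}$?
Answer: $104701 + 9384 \sqrt{37} \approx 1.6178 \cdot 10^{5}$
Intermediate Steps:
$A{\left(n,G \right)} = \sqrt{G^{2} + n^{2}}$
$\left(-92 + A{\left(-3,\left(-2\right) \left(-3\right) 3 \right)} \left(-17\right)\right)^{2} = \left(-92 + \sqrt{\left(\left(-2\right) \left(-3\right) 3\right)^{2} + \left(-3\right)^{2}} \left(-17\right)\right)^{2} = \left(-92 + \sqrt{\left(6 \cdot 3\right)^{2} + 9} \left(-17\right)\right)^{2} = \left(-92 + \sqrt{18^{2} + 9} \left(-17\right)\right)^{2} = \left(-92 + \sqrt{324 + 9} \left(-17\right)\right)^{2} = \left(-92 + \sqrt{333} \left(-17\right)\right)^{2} = \left(-92 + 3 \sqrt{37} \left(-17\right)\right)^{2} = \left(-92 - 51 \sqrt{37}\right)^{2}$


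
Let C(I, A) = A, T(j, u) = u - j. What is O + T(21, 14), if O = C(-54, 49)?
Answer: 42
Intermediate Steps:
O = 49
O + T(21, 14) = 49 + (14 - 1*21) = 49 + (14 - 21) = 49 - 7 = 42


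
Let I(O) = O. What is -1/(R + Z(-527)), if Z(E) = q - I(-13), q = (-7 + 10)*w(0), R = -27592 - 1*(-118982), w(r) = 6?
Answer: -1/91421 ≈ -1.0938e-5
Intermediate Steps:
R = 91390 (R = -27592 + 118982 = 91390)
q = 18 (q = (-7 + 10)*6 = 3*6 = 18)
Z(E) = 31 (Z(E) = 18 - 1*(-13) = 18 + 13 = 31)
-1/(R + Z(-527)) = -1/(91390 + 31) = -1/91421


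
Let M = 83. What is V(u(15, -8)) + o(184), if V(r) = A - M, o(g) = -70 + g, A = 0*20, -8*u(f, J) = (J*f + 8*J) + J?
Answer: 31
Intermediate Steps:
u(f, J) = -9*J/8 - J*f/8 (u(f, J) = -((J*f + 8*J) + J)/8 = -((8*J + J*f) + J)/8 = -(9*J + J*f)/8 = -9*J/8 - J*f/8)
A = 0
V(r) = -83 (V(r) = 0 - 1*83 = 0 - 83 = -83)
V(u(15, -8)) + o(184) = -83 + (-70 + 184) = -83 + 114 = 31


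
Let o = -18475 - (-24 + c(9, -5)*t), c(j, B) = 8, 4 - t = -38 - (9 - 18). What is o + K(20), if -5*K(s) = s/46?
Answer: -430447/23 ≈ -18715.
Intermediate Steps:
t = 33 (t = 4 - (-38 - (9 - 18)) = 4 - (-38 - 1*(-9)) = 4 - (-38 + 9) = 4 - 1*(-29) = 4 + 29 = 33)
K(s) = -s/230 (K(s) = -s/(5*46) = -s/230)
o = -18715 (o = -18475 - (-24 + 8*33) = -18475 - (-24 + 264) = -18475 - 1*240 = -18475 - 240 = -18715)
o + K(20) = -18715 - 1/230*20 = -18715 - 2/23 = -430447/23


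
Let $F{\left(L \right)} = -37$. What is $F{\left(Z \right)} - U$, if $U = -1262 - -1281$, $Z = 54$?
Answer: $-56$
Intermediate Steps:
$U = 19$ ($U = -1262 + 1281 = 19$)
$F{\left(Z \right)} - U = -37 - 19 = -56$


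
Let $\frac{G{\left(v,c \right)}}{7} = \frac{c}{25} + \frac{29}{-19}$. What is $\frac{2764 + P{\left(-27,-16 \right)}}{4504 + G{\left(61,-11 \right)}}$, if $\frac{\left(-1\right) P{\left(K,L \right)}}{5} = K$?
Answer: $\frac{1377025}{2132862} \approx 0.64562$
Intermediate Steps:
$G{\left(v,c \right)} = - \frac{203}{19} + \frac{7 c}{25}$ ($G{\left(v,c \right)} = 7 \left(\frac{c}{25} + \frac{29}{-19}\right) = 7 \left(c \frac{1}{25} + 29 \left(- \frac{1}{19}\right)\right) = 7 \left(\frac{c}{25} - \frac{29}{19}\right) = 7 \left(- \frac{29}{19} + \frac{c}{25}\right) = - \frac{203}{19} + \frac{7 c}{25}$)
$P{\left(K,L \right)} = - 5 K$
$\frac{2764 + P{\left(-27,-16 \right)}}{4504 + G{\left(61,-11 \right)}} = \frac{2764 - -135}{4504 + \left(- \frac{203}{19} + \frac{7}{25} \left(-11\right)\right)} = \frac{2764 + 135}{4504 - \frac{6538}{475}} = \frac{2899}{4504 - \frac{6538}{475}} = \frac{2899}{\frac{2132862}{475}} = 2899 \cdot \frac{475}{2132862} = \frac{1377025}{2132862}$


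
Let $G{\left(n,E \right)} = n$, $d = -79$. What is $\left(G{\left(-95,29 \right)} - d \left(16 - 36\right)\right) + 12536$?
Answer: $10861$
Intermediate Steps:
$\left(G{\left(-95,29 \right)} - d \left(16 - 36\right)\right) + 12536 = \left(-95 - - 79 \left(16 - 36\right)\right) + 12536 = \left(-95 - \left(-79\right) \left(-20\right)\right) + 12536 = \left(-95 - 1580\right) + 12536 = -1675 + 12536 = 10861$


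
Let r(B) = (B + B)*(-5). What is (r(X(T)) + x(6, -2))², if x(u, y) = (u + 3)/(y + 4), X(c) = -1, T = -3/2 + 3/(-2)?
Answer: 841/4 ≈ 210.25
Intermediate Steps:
T = -3 (T = -3*½ + 3*(-½) = -3/2 - 3/2 = -3)
x(u, y) = (3 + u)/(4 + y)
r(B) = -10*B (r(B) = (2*B)*(-5) = -10*B)
(r(X(T)) + x(6, -2))² = (-10*(-1) + (3 + 6)/(4 - 2))² = (10 + 9/2)² = (29/2)² = 841/4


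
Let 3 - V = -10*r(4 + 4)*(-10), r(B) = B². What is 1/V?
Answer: -1/6397 ≈ -0.00015632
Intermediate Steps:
V = -6397 (V = 3 - (-10*(4 + 4)²)*(-10) = 3 - (-10*8²)*(-10) = 3 - (-10*64)*(-10) = 3 - (-640)*(-10) = 3 - 1*6400 = 3 - 6400 = -6397)
1/V = 1/(-6397) = -1/6397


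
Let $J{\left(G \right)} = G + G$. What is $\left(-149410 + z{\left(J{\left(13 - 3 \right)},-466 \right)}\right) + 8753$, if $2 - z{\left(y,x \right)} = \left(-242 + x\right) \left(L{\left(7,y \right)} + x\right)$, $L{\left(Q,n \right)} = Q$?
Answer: $-465627$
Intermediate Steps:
$J{\left(G \right)} = 2 G$
$z{\left(y,x \right)} = 2 - \left(-242 + x\right) \left(7 + x\right)$
$\left(-149410 + z{\left(J{\left(13 - 3 \right)},-466 \right)}\right) + 8753 = \left(-149410 + \left(1696 - \left(-466\right)^{2} + 235 \left(-466\right)\right)\right) + 8753 = \left(-149410 - 324970\right) + 8753 = -474380 + 8753 = -465627$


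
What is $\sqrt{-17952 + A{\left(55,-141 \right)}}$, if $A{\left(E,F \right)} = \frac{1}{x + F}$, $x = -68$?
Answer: $\frac{1937 i \sqrt{209}}{209} \approx 133.99 i$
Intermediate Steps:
$A{\left(E,F \right)} = \frac{1}{-68 + F}$
$\sqrt{-17952 + A{\left(55,-141 \right)}} = \sqrt{-17952 + \frac{1}{-68 - 141}} = \sqrt{-17952 + \frac{1}{-209}} = \sqrt{-17952 - \frac{1}{209}} = \sqrt{- \frac{3751969}{209}} = \frac{1937 i \sqrt{209}}{209}$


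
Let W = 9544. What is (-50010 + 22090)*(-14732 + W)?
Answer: 144848960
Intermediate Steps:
(-50010 + 22090)*(-14732 + W) = (-50010 + 22090)*(-14732 + 9544) = -27920*(-5188) = 144848960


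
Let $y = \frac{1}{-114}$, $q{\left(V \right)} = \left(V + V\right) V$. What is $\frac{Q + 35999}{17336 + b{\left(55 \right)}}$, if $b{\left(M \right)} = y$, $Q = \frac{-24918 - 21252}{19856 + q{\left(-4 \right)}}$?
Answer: $\frac{2914743621}{1403739788} \approx 2.0764$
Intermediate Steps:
$q{\left(V \right)} = 2 V^{2}$ ($q{\left(V \right)} = 2 V V = 2 V^{2}$)
$Q = - \frac{23085}{9944}$ ($Q = \frac{-24918 - 21252}{19856 + 2 \left(-4\right)^{2}} = - \frac{46170}{19856 + 2 \cdot 16} = - \frac{46170}{19856 + 32} = - \frac{46170}{19888} = \left(-46170\right) \frac{1}{19888} = - \frac{23085}{9944} \approx -2.3215$)
$y = - \frac{1}{114} \approx -0.0087719$
$b{\left(M \right)} = - \frac{1}{114}$
$\frac{Q + 35999}{17336 + b{\left(55 \right)}} = \frac{- \frac{23085}{9944} + 35999}{17336 - \frac{1}{114}} = \frac{357950971}{9944 \cdot \frac{1976303}{114}} = \frac{357950971}{9944} \cdot \frac{114}{1976303} = \frac{2914743621}{1403739788}$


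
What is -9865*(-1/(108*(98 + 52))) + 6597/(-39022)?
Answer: 27808063/63215640 ≈ 0.43989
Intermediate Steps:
-9865*(-1/(108*(98 + 52))) + 6597/(-39022) = -9865/((-108*150)) + 6597*(-1/39022) = -9865/(-16200) - 6597/39022 = -9865*(-1/16200) - 6597/39022 = 1973/3240 - 6597/39022 = 27808063/63215640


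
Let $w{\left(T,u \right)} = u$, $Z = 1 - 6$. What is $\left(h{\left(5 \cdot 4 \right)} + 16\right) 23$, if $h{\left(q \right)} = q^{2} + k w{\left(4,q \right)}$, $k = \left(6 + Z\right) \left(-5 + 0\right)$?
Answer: $7268$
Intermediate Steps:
$Z = -5$ ($Z = 1 - 6 = -5$)
$k = -5$ ($k = \left(6 - 5\right) \left(-5 + 0\right) = 1 \left(-5\right) = -5$)
$h{\left(q \right)} = q^{2} - 5 q$
$\left(h{\left(5 \cdot 4 \right)} + 16\right) 23 = \left(5 \cdot 4 \left(-5 + 5 \cdot 4\right) + 16\right) 23 = \left(20 \left(-5 + 20\right) + 16\right) 23 = \left(20 \cdot 15 + 16\right) 23 = \left(300 + 16\right) 23 = 316 \cdot 23 = 7268$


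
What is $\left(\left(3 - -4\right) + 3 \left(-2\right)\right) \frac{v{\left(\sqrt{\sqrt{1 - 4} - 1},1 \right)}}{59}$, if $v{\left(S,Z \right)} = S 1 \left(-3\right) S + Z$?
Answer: $\frac{4}{59} - \frac{3 i \sqrt{3}}{59} \approx 0.067797 - 0.08807 i$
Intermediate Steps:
$v{\left(S,Z \right)} = Z - 3 S^{2}$ ($v{\left(S,Z \right)} = S \left(-3\right) S + Z = - 3 S S + Z = - 3 S^{2} + Z = Z - 3 S^{2}$)
$\left(\left(3 - -4\right) + 3 \left(-2\right)\right) \frac{v{\left(\sqrt{\sqrt{1 - 4} - 1},1 \right)}}{59} = \left(\left(3 - -4\right) + 3 \left(-2\right)\right) \frac{1 - 3 \left(\sqrt{\sqrt{1 - 4} - 1}\right)^{2}}{59} = \left(\left(3 + 4\right) - 6\right) \left(1 - 3 \left(\sqrt{\sqrt{-3} - 1}\right)^{2}\right) \frac{1}{59} = \left(7 - 6\right) \left(1 - 3 \left(\sqrt{i \sqrt{3} - 1}\right)^{2}\right) \frac{1}{59} = 1 \left(1 - 3 \left(\sqrt{-1 + i \sqrt{3}}\right)^{2}\right) \frac{1}{59} = 1 \left(1 - 3 \left(-1 + i \sqrt{3}\right)\right) \frac{1}{59} = 1 \left(1 + \left(3 - 3 i \sqrt{3}\right)\right) \frac{1}{59} = 1 \left(4 - 3 i \sqrt{3}\right) \frac{1}{59} = 1 \left(\frac{4}{59} - \frac{3 i \sqrt{3}}{59}\right) = \frac{4}{59} - \frac{3 i \sqrt{3}}{59}$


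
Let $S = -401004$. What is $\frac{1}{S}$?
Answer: $- \frac{1}{401004} \approx -2.4937 \cdot 10^{-6}$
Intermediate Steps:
$\frac{1}{S} = \frac{1}{-401004} = - \frac{1}{401004}$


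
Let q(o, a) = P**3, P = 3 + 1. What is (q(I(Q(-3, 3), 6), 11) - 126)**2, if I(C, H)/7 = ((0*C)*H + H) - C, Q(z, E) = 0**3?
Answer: 3844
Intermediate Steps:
Q(z, E) = 0
P = 4
I(C, H) = -7*C + 7*H (I(C, H) = 7*(((0*C)*H + H) - C) = 7*((0*H + H) - C) = 7*((0 + H) - C) = 7*(H - C) = -7*C + 7*H)
q(o, a) = 64 (q(o, a) = 4**3 = 64)
(q(I(Q(-3, 3), 6), 11) - 126)**2 = (64 - 126)**2 = (-62)**2 = 3844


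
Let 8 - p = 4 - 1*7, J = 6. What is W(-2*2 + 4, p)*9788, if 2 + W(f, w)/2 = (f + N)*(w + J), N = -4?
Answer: -1370320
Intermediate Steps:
p = 11 (p = 8 - (4 - 1*7) = 8 - (4 - 7) = 8 - 1*(-3) = 8 + 3 = 11)
W(f, w) = -4 + 2*(-4 + f)*(6 + w) (W(f, w) = -4 + 2*((f - 4)*(w + 6)) = -4 + 2*((-4 + f)*(6 + w)) = -4 + 2*(-4 + f)*(6 + w))
W(-2*2 + 4, p)*9788 = (-52 - 8*11 + 12*(-2*2 + 4) + 2*(-2*2 + 4)*11)*9788 = (-52 - 88 + 12*(-4 + 4) + 2*(-4 + 4)*11)*9788 = (-52 - 88 + 12*0 + 2*0*11)*9788 = (-52 - 88 + 0 + 0)*9788 = -140*9788 = -1370320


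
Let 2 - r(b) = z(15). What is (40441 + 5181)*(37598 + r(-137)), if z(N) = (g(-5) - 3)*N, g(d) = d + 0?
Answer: 1720861840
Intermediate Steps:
g(d) = d
z(N) = -8*N (z(N) = (-5 - 3)*N = -8*N)
r(b) = 122 (r(b) = 2 - (-8)*15 = 2 - 1*(-120) = 2 + 120 = 122)
(40441 + 5181)*(37598 + r(-137)) = (40441 + 5181)*(37598 + 122) = 45622*37720 = 1720861840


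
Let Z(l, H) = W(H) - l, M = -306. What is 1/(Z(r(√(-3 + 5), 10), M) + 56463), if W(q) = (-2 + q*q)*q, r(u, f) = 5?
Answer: -1/28595546 ≈ -3.4970e-8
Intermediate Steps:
W(q) = q*(-2 + q²) (W(q) = (-2 + q²)*q = q*(-2 + q²))
Z(l, H) = -l + H*(-2 + H²) (Z(l, H) = H*(-2 + H²) - l = -l + H*(-2 + H²))
1/(Z(r(√(-3 + 5), 10), M) + 56463) = 1/((-1*5 - 306*(-2 + (-306)²)) + 56463) = 1/((-5 - 306*(-2 + 93636)) + 56463) = 1/((-5 - 306*93634) + 56463) = 1/((-5 - 28652004) + 56463) = 1/(-28652009 + 56463) = 1/(-28595546) = -1/28595546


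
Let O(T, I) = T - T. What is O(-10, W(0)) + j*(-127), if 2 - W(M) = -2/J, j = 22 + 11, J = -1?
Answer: -4191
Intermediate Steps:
j = 33
W(M) = 0 (W(M) = 2 - (-2)/(-1) = 2 - (-2)*(-1) = 2 - 1*2 = 2 - 2 = 0)
O(T, I) = 0
O(-10, W(0)) + j*(-127) = 0 + 33*(-127) = 0 - 4191 = -4191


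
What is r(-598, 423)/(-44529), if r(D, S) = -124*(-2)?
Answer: -248/44529 ≈ -0.0055694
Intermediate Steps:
r(D, S) = 248
r(-598, 423)/(-44529) = 248/(-44529) = 248*(-1/44529) = -248/44529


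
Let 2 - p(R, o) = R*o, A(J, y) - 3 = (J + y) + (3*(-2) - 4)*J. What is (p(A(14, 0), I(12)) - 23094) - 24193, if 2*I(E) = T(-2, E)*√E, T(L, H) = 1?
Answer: -47285 + 123*√3 ≈ -47072.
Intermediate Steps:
I(E) = √E/2 (I(E) = (1*√E)/2 = √E/2)
A(J, y) = 3 + y - 9*J (A(J, y) = 3 + ((J + y) + (3*(-2) - 4)*J) = 3 + ((J + y) + (-6 - 4)*J) = 3 + ((J + y) - 10*J) = 3 + (y - 9*J) = 3 + y - 9*J)
p(R, o) = 2 - R*o
(p(A(14, 0), I(12)) - 23094) - 24193 = ((2 - (3 + 0 - 9*14)*√12/2) - 23094) - 24193 = ((2 - (3 + 0 - 126)*(2*√3)/2) - 23094) - 24193 = ((2 - 1*(-123)*√3) - 23094) - 24193 = ((2 + 123*√3) - 23094) - 24193 = (-23092 + 123*√3) - 24193 = -47285 + 123*√3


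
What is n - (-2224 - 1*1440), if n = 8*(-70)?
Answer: 3104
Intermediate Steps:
n = -560
n - (-2224 - 1*1440) = -560 - (-2224 - 1*1440) = -560 - (-2224 - 1440) = -560 - 1*(-3664) = -560 + 3664 = 3104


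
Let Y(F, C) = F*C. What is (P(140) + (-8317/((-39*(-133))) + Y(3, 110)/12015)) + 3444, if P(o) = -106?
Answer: 4620710401/1384929 ≈ 3336.4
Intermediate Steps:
Y(F, C) = C*F
(P(140) + (-8317/((-39*(-133))) + Y(3, 110)/12015)) + 3444 = (-106 + (-8317/((-39*(-133))) + (110*3)/12015)) + 3444 = (-106 + (-8317/5187 + 330*(1/12015))) + 3444 = (-106 + (-8317*1/5187 + 22/801)) + 3444 = (-106 + (-8317/5187 + 22/801)) + 3444 = (-106 - 2182601/1384929) + 3444 = -148985075/1384929 + 3444 = 4620710401/1384929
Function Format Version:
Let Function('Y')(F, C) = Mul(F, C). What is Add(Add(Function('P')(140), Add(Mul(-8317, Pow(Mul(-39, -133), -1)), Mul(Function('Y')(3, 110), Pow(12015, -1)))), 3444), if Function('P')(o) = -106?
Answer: Rational(4620710401, 1384929) ≈ 3336.4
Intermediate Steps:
Function('Y')(F, C) = Mul(C, F)
Add(Add(Function('P')(140), Add(Mul(-8317, Pow(Mul(-39, -133), -1)), Mul(Function('Y')(3, 110), Pow(12015, -1)))), 3444) = Add(Add(-106, Add(Mul(-8317, Pow(Mul(-39, -133), -1)), Mul(Mul(110, 3), Pow(12015, -1)))), 3444) = Add(Add(-106, Add(Mul(-8317, Pow(5187, -1)), Mul(330, Rational(1, 12015)))), 3444) = Add(Add(-106, Add(Mul(-8317, Rational(1, 5187)), Rational(22, 801))), 3444) = Add(Add(-106, Add(Rational(-8317, 5187), Rational(22, 801))), 3444) = Add(Add(-106, Rational(-2182601, 1384929)), 3444) = Add(Rational(-148985075, 1384929), 3444) = Rational(4620710401, 1384929)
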